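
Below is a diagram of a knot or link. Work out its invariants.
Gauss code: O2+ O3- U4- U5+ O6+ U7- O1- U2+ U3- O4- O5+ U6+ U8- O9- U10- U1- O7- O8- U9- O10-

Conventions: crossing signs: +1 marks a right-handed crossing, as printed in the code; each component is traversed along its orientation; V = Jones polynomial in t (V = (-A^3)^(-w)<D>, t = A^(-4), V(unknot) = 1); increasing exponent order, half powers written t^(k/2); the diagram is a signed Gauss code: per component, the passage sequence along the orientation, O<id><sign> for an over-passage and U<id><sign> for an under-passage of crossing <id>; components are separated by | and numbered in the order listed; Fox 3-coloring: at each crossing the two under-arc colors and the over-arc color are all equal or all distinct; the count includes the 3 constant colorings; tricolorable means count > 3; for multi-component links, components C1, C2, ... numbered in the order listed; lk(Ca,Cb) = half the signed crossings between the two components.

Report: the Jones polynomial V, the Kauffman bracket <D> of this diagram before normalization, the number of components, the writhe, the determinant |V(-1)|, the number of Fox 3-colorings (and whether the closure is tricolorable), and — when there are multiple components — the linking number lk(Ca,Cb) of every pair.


Jones polynomial: V(t) = -t^-6 + t^-5 - t^-4 + 2t^-3 - t^-2 + t^-1
<D> = A^-8 - A^-4 + 2 - A^4 + A^8 - A^12; writhe -4
components 1, writhe -4 (10 crossings)
3-colorings: 3 of 3^10, det 7 — not tricolorable
note: V spans 5 powers of t: at least 5 crossings in any diagram


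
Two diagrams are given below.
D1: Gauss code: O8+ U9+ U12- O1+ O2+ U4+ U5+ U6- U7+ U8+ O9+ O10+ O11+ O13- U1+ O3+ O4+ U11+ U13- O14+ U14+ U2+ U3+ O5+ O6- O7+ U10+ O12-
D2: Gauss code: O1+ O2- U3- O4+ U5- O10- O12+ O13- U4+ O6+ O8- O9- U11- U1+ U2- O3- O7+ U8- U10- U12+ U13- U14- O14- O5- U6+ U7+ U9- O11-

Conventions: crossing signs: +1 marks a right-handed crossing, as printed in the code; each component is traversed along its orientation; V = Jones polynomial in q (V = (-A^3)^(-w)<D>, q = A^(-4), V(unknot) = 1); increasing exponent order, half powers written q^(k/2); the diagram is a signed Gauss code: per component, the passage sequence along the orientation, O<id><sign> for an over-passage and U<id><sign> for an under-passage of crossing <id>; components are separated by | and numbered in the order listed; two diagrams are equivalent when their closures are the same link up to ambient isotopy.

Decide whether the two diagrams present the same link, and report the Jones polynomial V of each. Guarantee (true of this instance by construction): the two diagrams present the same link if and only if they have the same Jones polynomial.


equivalent: no
V(D1) = q^2 - q^3 + 2q^4 - 2q^5 + 3q^6 - 2q^7 + q^8 - q^9  (w +8, c 14, <D> = -A^-12 + A^-8 - 2A^-4 + 3 - 2A^4 + 2A^8 - A^12 + A^16)
V(D2) = -q^-6 + 2q^-5 - 3q^-4 + 4q^-3 - 3q^-2 + 3q^-1 - 2 + q  (w -4, c 14, <D> = A^-16 - 2A^-12 + 3A^-8 - 3A^-4 + 4 - 3A^4 + 2A^8 - A^12)
why: 2 values of V(q) split the 2 diagrams


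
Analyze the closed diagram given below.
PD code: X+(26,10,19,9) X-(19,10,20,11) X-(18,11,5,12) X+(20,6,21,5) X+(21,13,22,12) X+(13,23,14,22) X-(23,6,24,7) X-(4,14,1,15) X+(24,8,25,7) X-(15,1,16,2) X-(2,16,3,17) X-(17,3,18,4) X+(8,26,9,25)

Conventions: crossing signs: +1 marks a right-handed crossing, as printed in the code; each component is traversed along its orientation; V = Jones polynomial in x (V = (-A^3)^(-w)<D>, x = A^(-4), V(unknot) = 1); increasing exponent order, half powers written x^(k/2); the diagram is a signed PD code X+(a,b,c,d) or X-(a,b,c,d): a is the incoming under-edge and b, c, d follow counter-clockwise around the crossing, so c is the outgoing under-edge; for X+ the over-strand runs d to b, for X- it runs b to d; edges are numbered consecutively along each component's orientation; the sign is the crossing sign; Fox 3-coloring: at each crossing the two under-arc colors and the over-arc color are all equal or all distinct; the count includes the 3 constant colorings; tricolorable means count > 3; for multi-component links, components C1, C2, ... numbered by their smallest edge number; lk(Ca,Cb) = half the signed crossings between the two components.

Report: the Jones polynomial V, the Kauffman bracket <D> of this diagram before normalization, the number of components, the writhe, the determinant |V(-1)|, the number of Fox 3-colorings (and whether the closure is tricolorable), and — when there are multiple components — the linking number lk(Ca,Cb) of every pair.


V = x^-5 - 2x^-4 + 3x^-3 - 2x^-2 + 3x^-1 - 2 + 2x + x^3
<D> = -A^-15 - 2A^-7 + 2A^-3 - 3A + 2A^5 - 3A^9 + 2A^13 - A^17 (w = -1)
3 components over 13 crossings, w = -1
lk(C1,C2): -2
lk(C1,C3) = 0
linking number lk(C2,C3) = +2
3 Fox colorings among 3^13, |V(-1)| = 16: not tricolorable
why: span 8 respects span(V) <= c + mu - 1 = 15 for this 3-component diagram


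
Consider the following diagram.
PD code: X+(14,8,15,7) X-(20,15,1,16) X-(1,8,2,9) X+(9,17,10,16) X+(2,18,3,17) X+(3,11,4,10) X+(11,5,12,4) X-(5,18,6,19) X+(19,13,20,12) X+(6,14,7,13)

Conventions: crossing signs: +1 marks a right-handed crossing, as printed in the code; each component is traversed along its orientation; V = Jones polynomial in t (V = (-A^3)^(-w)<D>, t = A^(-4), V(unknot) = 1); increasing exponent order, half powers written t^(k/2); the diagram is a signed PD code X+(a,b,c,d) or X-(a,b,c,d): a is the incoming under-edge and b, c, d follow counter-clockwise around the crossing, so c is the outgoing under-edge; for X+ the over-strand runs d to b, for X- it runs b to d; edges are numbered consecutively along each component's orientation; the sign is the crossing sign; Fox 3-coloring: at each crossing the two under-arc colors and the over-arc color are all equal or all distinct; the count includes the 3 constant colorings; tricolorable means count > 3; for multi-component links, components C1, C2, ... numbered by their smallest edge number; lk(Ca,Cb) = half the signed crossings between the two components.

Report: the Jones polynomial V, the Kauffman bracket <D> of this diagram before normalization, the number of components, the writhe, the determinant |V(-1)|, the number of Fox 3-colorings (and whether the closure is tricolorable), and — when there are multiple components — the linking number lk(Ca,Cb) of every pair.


V = t - t^2 + 2t^3 - t^4 + t^5 - t^6
<D> = -A^-12 + A^-8 - A^-4 + 2 - A^4 + A^8 (w = +4)
1 component over 10 crossings, w = +4
3 Fox colorings among 3^10, |V(-1)| = 7: not tricolorable
why: the span of V is 5, forcing >= 5 crossings in any diagram


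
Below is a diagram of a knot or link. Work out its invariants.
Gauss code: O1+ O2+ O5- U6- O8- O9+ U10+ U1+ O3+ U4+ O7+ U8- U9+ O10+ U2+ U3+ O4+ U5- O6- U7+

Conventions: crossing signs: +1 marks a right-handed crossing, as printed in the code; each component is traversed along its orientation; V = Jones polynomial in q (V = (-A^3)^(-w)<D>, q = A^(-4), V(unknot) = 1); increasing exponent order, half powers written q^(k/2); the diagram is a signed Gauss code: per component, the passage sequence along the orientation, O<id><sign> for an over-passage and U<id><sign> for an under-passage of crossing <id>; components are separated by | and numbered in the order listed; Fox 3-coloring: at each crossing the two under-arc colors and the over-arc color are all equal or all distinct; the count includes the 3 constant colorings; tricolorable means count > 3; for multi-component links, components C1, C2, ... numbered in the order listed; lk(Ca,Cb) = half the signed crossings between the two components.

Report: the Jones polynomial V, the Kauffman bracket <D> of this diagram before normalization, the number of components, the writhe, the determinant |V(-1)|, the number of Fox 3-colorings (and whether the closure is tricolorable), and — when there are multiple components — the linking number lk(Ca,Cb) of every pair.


Jones polynomial: V(q) = q - q^2 + 2q^3 - q^4 + q^5 - q^6
<D> = -A^-12 + A^-8 - A^-4 + 2 - A^4 + A^8; writhe +4
components 1, writhe +4 (10 crossings)
3-colorings: 3 of 3^10, det 7 — not tricolorable
note: the span of V is 5, forcing >= 5 crossings in any diagram


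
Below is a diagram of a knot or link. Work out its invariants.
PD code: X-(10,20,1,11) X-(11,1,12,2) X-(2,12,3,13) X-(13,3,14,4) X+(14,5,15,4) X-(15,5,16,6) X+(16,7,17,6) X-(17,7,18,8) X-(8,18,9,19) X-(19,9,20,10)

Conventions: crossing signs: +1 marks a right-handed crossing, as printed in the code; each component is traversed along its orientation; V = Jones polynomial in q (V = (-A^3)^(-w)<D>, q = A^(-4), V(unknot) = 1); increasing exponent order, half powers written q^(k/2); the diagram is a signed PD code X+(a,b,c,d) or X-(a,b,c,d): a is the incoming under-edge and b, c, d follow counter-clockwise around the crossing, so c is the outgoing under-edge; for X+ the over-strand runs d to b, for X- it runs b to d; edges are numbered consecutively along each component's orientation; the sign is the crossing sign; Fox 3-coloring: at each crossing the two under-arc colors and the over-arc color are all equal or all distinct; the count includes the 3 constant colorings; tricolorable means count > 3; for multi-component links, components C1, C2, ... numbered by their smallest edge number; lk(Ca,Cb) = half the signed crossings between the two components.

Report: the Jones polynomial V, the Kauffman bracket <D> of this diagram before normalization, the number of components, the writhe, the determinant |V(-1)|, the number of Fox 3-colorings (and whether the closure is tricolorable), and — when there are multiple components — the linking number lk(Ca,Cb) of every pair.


V(q) = -q^(-17/2) + q^(-15/2) - q^(-13/2) + q^(-11/2) - q^(-9/2) - q^(-5/2)
bracket: -A^-8 - 1 + A^4 - A^8 + A^12 - A^16, w = -6
2 components, writhe -6, over 10 crossings
lk(C1,C2) = -3
det 6, colorings 9 of 3^10 — tricolorable
observation: summing lk over 1 pair gives -3


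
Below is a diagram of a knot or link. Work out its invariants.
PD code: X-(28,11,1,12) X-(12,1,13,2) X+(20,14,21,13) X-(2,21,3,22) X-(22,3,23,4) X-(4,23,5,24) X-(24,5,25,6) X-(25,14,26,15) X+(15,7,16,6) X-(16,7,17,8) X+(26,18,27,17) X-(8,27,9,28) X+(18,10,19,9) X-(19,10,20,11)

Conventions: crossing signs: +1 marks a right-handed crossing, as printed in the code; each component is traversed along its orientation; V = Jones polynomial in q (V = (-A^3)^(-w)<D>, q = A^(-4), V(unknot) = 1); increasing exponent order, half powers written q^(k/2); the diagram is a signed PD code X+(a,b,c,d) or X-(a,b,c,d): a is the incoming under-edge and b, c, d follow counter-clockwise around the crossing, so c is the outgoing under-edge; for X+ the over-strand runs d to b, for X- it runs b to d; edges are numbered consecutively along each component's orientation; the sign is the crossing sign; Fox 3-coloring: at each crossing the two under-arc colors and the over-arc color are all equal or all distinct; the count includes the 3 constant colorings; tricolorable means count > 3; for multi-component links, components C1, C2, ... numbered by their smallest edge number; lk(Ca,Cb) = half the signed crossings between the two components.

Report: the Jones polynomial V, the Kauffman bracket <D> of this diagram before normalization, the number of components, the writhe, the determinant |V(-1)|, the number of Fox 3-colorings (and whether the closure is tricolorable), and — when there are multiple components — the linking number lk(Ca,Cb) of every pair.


V = -q^-10 + q^-9 - q^-8 + q^-7 - q^-6 + q^-5 + q^-3
<D> = A^-6 + A^2 - A^6 + A^10 - A^14 + A^18 - A^22 (w = -6)
1 component over 14 crossings, w = -6
3 Fox colorings among 3^14, |V(-1)| = 7: not tricolorable
why: w = -6 (over 14 crossings) is diagram-only; (-A^3)^(6) removes it from V


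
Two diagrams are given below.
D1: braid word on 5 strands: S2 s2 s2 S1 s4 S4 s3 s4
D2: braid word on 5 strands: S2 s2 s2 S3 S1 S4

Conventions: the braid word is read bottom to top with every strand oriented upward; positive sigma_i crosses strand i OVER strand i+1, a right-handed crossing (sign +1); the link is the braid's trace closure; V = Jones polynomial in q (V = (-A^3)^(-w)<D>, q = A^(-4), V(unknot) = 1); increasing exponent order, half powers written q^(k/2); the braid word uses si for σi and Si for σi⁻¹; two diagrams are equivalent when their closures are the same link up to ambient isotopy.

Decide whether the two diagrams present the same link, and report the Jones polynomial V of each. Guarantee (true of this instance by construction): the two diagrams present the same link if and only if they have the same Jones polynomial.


equivalent: yes
V(D1) = 1  (w +2, c 8, <D> = A^6)
V(D2) = 1  (w -2, c 6, <D> = A^-6)
why: one V(q) for all 2 diagrams — one class (guaranteed)


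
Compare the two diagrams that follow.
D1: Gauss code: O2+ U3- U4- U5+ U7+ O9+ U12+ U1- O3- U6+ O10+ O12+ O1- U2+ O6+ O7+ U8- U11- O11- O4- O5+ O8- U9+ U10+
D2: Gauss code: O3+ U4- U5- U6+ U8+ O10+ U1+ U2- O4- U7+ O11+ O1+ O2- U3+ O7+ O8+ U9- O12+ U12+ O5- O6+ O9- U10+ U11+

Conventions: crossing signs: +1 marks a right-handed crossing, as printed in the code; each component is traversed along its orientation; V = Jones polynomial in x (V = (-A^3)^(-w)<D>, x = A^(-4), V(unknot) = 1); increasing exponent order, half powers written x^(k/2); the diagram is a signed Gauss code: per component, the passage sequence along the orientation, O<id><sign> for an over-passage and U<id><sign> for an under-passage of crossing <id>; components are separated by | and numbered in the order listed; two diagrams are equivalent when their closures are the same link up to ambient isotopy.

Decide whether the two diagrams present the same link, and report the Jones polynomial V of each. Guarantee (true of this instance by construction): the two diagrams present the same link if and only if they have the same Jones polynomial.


equivalent: yes
D1 (bracket -A^-18 + A^-14 - A^-10 + 2A^-6 - A^-2 + A^2; 12 crossings at w = +2): V = x - x^2 + 2x^3 - x^4 + x^5 - x^6
D2 (bracket -A^-12 + A^-8 - A^-4 + 2 - A^4 + A^8; 12 crossings at w = +4): V = x - x^2 + 2x^3 - x^4 + x^5 - x^6
key observation: Reidemeister moves carry D1 (12 crossings) to D2 (12)


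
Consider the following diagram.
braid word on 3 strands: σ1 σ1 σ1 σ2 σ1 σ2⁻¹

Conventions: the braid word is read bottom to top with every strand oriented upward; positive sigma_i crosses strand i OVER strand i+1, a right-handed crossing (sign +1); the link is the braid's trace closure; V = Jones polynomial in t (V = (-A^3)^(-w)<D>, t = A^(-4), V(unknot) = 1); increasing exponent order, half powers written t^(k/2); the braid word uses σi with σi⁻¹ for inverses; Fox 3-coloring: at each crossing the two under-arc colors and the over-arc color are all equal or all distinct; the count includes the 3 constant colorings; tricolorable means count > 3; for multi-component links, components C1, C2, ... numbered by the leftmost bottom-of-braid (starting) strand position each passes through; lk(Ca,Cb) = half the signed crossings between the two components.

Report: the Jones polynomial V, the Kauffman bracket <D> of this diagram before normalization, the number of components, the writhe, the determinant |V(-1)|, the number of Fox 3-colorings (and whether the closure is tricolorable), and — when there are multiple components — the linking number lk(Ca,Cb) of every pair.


V(t) = t + t^3 - t^4
bracket: -A^-4 + 1 + A^8, w = +4
1 component, writhe +4, over 6 crossings
det 3, colorings 9 of 3^6 — tricolorable
observation: |V(-1)| = 3: so tricolorable, since 3 divides 3


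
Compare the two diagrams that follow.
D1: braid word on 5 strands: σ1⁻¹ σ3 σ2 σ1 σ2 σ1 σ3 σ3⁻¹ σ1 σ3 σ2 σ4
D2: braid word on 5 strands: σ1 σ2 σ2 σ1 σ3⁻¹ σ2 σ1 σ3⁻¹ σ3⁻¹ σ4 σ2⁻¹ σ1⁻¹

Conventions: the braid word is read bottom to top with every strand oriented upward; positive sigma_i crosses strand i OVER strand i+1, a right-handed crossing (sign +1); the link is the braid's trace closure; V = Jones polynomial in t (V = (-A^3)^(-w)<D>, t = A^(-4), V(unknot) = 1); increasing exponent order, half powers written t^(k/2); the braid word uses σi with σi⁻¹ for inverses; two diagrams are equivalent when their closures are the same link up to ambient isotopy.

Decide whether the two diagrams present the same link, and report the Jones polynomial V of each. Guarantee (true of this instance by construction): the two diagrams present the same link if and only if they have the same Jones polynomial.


equivalent: no
V(D1) = t^2 + 2t^4 - 2t^5 + t^6 - 2t^7 + t^8  (w +8, c 12, <D> = A^-8 - 2A^-4 + 1 - 2A^4 + 2A^8 + A^16)
D2 (bracket -A^-6 + 2A^-2 - 2A^2 + 3A^6 - 2A^10 + 2A^14 - A^18; 12 crossings at w = +2): V = -t^-3 + 2t^-2 - 2t^-1 + 3 - 2t + 2t^2 - t^3
why: 2 values of V(t) split the 2 diagrams


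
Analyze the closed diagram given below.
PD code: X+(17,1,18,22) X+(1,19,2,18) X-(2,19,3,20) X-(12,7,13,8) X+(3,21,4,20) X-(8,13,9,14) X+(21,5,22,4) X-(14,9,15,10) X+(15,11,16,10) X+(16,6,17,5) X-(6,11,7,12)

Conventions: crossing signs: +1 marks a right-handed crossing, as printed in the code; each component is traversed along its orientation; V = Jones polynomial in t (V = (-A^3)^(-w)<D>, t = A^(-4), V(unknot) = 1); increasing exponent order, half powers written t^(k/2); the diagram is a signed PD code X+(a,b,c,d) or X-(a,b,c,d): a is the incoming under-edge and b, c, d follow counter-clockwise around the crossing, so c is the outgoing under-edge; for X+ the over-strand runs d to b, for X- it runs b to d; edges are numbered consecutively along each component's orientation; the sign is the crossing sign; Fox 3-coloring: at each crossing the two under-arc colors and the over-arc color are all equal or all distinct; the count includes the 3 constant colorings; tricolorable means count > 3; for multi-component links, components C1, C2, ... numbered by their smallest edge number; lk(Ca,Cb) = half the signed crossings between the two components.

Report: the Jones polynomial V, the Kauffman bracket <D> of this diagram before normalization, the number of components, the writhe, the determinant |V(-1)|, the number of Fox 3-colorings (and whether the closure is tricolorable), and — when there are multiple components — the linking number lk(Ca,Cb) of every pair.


V = -t^-3 + t^-2 - t^-1 + 3 - t + t^2 - t^3
<D> = A^-9 - A^-5 + A^-1 - 3A^3 + A^7 - A^11 + A^15 (w = +1)
1 component over 11 crossings, w = +1
27 Fox colorings among 3^11, |V(-1)| = 9: tricolorable
why: palindromic: swapping t for 1/t fixes V


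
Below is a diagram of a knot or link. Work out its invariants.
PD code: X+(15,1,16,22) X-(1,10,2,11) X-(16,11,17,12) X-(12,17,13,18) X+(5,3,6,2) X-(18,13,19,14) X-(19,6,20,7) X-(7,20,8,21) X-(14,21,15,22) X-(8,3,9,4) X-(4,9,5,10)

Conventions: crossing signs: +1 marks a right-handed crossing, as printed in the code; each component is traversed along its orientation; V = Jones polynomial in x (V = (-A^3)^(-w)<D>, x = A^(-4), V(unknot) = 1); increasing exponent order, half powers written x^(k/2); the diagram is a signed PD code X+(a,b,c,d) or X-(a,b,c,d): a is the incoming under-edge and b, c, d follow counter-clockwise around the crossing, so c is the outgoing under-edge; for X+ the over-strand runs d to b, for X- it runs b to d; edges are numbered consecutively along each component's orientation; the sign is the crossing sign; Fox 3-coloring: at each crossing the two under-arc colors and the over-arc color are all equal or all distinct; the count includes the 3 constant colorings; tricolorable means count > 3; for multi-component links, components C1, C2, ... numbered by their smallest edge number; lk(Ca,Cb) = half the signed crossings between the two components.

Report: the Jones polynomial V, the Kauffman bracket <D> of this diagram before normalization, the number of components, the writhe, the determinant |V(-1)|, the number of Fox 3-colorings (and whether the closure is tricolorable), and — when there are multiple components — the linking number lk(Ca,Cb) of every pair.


V(x) = x^-10 - 2x^-9 + 2x^-8 - 4x^-7 + 4x^-6 - 3x^-5 + 3x^-4 - x^-3 + x^-2
bracket: -A^-13 + A^-9 - 3A^-5 + 3A^-1 - 4A^3 + 4A^7 - 2A^11 + 2A^15 - A^19, w = -7
1 component, writhe -7, over 11 crossings
det 21, colorings 9 of 3^11 — tricolorable
observation: |V(-1)| = 21: so tricolorable, since 3 divides 21


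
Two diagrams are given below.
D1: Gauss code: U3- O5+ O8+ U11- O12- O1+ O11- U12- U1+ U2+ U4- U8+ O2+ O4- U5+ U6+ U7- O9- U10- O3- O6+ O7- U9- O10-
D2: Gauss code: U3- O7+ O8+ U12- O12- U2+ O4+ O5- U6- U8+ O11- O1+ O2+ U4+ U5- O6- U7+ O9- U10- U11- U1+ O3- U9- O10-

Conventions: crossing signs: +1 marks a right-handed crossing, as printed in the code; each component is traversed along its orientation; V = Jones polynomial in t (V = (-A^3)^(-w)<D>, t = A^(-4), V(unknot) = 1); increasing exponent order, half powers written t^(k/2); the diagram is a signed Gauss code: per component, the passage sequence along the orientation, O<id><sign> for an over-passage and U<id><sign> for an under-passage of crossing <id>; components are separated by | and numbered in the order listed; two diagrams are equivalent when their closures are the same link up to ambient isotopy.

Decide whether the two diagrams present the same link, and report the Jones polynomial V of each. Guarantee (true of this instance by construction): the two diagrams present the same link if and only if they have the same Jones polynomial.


equivalent: yes
V(D1) = -t^-4 + t^-3 + t^-1  (w -2, c 12, <D> = A^-2 + A^6 - A^10)
V(D2) = -t^-4 + t^-3 + t^-1  [12 crossings, <D> = A^-2 + A^6 - A^10, w = -2]
key observation: one V(t) for all 2 diagrams — one class (guaranteed)


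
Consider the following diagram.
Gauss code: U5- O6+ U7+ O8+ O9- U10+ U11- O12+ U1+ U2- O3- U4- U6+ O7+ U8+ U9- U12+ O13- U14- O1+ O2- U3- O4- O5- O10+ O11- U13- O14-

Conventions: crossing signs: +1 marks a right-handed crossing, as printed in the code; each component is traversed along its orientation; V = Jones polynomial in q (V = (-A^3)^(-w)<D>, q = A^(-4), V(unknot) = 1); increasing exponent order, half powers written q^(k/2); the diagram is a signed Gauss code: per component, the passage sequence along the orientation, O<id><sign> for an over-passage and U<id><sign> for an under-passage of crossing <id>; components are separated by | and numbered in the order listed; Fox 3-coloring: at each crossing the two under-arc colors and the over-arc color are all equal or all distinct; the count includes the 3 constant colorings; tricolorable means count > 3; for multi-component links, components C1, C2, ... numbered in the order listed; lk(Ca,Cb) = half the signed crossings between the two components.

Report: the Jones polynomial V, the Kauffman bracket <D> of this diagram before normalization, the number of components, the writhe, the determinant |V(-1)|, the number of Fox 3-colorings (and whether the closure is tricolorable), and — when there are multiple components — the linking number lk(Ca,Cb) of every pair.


V(q) = -q^-5 + q^-4 - q^-3 + 2q^-2 - q^-1 + 2 - q
bracket: -A^-10 + 2A^-6 - A^-2 + 2A^2 - A^6 + A^10 - A^14, w = -2
1 component, writhe -2, over 14 crossings
det 9, colorings 9 of 3^14 — tricolorable
observation: |V(-1)| = 9: so tricolorable, since 3 divides 9


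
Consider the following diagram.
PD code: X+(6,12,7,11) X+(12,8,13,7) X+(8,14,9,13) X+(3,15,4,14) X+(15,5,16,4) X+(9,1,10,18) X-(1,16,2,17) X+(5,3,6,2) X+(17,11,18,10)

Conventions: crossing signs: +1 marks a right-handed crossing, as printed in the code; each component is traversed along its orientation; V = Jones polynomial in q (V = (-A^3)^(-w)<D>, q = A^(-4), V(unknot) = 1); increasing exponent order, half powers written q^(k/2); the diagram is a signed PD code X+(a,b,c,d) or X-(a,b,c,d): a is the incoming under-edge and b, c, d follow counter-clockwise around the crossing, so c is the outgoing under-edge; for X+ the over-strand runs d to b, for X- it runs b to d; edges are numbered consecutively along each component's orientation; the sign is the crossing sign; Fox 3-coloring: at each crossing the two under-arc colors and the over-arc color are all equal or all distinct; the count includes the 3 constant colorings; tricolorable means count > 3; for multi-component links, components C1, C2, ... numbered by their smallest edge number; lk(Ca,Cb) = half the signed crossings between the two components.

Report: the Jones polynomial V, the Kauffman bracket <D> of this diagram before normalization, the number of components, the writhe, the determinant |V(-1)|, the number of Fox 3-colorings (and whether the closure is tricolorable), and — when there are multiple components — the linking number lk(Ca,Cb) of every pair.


V(q) = q^2 - 2q^3 + 5q^4 - 5q^5 + 6q^6 - 6q^7 + 4q^8 - 3q^9 + q^10
bracket: -A^-19 + 3A^-15 - 4A^-11 + 6A^-7 - 6A^-3 + 5A - 5A^5 + 2A^9 - A^13, w = +7
1 component, writhe +7, over 9 crossings
det 33, colorings 9 of 3^9 — tricolorable
observation: |V(-1)| = 33: so tricolorable, since 3 divides 33


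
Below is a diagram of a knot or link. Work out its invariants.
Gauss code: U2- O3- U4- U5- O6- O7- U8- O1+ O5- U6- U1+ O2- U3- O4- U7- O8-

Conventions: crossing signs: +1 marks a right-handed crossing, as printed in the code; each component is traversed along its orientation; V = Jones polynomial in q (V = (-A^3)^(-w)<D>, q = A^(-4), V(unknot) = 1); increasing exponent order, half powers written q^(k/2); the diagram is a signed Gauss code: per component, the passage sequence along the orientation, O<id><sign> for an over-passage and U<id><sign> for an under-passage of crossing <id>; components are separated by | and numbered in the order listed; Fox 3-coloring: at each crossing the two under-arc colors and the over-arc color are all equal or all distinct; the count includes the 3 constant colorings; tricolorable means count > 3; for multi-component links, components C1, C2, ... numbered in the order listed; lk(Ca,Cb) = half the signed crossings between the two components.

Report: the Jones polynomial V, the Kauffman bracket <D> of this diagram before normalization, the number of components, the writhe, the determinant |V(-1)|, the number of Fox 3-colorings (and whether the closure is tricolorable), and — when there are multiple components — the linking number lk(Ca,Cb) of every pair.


Jones polynomial: V(q) = -q^-9 + 2q^-8 - 3q^-7 + 3q^-6 - 3q^-5 + 3q^-4 - q^-3 + q^-2
<D> = A^-10 - A^-6 + 3A^-2 - 3A^2 + 3A^6 - 3A^10 + 2A^14 - A^18; writhe -6
components 1, writhe -6 (8 crossings)
3-colorings: 3 of 3^8, det 17 — not tricolorable
note: V spans 7 powers of q: at least 7 crossings in any diagram


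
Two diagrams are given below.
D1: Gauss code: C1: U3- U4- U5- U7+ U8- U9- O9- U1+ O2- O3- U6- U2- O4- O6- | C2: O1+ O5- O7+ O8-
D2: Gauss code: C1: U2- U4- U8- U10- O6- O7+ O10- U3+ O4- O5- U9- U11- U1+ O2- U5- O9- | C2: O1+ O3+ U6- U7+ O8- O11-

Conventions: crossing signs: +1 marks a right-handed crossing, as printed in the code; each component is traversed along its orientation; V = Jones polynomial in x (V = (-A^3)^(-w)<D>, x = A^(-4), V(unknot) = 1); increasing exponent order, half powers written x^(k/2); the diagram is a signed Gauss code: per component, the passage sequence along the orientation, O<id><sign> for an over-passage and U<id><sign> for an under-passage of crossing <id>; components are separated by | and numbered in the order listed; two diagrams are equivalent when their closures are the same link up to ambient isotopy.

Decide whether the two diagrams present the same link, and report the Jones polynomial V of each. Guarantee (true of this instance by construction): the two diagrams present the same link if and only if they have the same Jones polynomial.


same link: yes
V(D1) = x^(-9/2) - x^(-5/2) - x^(-3/2) - x^(-1/2)  [9 crossings, <D> = A^-13 + A^-9 + A^-5 - A^3, w = -5]
V(D2) = x^(-9/2) - x^(-5/2) - x^(-3/2) - x^(-1/2)  (w -5, c 11, <D> = A^-13 + A^-9 + A^-5 - A^3)
note: one V(x) for all 2 diagrams — one class (guaranteed)


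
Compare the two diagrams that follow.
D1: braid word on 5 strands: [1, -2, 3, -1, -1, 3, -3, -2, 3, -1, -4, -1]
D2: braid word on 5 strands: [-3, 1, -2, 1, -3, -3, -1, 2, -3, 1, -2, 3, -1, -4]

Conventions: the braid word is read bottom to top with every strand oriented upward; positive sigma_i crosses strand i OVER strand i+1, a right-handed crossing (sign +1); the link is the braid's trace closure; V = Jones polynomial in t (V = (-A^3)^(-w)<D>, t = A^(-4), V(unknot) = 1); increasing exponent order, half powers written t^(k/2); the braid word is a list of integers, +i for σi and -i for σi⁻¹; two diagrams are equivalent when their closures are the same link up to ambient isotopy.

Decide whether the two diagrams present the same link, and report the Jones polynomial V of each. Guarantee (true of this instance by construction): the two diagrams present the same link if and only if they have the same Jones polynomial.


equivalent: no
V(D1) = t^-5 - 2t^-4 + 2t^-3 - 2t^-2 + 2t^-1 - 1 + t  (w -4, c 12, <D> = A^-16 - A^-12 + 2A^-8 - 2A^-4 + 2 - 2A^4 + A^8)
V(D2) = -t^-6 + t^-5 - t^-4 + 2t^-3 - t^-2 + t^-1  [14 crossings, <D> = A^-8 - A^-4 + 2 - A^4 + A^8 - A^12, w = -4]
key observation: 2 values of V(t) split the 2 diagrams


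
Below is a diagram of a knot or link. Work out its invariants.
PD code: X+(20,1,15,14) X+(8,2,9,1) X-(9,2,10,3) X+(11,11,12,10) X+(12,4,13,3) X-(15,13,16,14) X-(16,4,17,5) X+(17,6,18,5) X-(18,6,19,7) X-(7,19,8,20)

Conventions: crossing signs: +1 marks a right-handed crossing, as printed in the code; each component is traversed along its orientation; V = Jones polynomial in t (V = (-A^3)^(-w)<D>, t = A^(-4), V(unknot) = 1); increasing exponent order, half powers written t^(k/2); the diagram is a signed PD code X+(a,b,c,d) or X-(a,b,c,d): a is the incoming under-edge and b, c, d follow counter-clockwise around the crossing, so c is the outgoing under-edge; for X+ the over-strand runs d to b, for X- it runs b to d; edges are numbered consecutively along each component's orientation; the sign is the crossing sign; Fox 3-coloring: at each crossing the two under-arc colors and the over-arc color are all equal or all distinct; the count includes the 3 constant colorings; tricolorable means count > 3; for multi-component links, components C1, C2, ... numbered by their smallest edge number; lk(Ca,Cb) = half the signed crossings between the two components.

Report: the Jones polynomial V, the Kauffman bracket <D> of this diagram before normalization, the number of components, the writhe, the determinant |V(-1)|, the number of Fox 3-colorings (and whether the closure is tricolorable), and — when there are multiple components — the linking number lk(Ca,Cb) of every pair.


V(t) = -t^(-5/2) - t^(-1/2)
bracket: -A^2 - A^10, w = 0
2 components, writhe 0, over 10 crossings
lk(C1,C2) = -1
det 2, colorings 3 of 3^10 — not tricolorable
observation: summing lk over 1 pair gives -1


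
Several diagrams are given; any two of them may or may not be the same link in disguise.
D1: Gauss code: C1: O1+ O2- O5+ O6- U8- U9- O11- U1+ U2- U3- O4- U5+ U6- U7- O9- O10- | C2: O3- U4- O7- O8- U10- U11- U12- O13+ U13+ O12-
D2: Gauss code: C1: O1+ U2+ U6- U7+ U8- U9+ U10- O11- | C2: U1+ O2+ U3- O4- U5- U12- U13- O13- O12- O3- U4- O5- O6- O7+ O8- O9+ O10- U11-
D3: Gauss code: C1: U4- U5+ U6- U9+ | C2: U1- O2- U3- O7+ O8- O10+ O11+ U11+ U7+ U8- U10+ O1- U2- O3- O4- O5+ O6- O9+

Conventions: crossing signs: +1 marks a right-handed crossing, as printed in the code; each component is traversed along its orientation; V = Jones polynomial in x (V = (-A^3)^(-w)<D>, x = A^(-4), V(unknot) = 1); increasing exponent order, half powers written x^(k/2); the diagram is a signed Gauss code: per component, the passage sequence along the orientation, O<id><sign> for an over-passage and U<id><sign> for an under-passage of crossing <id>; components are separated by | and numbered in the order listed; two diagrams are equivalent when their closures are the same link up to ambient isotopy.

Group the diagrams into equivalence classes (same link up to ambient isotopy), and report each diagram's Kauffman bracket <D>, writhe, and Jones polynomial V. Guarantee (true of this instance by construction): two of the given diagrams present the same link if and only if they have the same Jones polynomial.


classes: {D1} | {D2, D3}
V(D1) = -x^(-17/2) + x^(-15/2) - x^(-13/2) + x^(-11/2) - x^(-9/2) - x^(-5/2)  [13 crossings, <D> = A^-11 + A^-3 - A + A^5 - A^9 + A^13, w = -7]
D2 (bracket A^-13 + A^-9 + A^-5 - A^3; 13 crossings at w = -5): V = x^(-9/2) - x^(-5/2) - x^(-3/2) - x^(-1/2)
D3 (bracket A^-1 + A^3 + A^7 - A^15; 11 crossings at w = -1): V = x^(-9/2) - x^(-5/2) - x^(-3/2) - x^(-1/2)
note: comparing 3 Jones polynomials yields 2 groups


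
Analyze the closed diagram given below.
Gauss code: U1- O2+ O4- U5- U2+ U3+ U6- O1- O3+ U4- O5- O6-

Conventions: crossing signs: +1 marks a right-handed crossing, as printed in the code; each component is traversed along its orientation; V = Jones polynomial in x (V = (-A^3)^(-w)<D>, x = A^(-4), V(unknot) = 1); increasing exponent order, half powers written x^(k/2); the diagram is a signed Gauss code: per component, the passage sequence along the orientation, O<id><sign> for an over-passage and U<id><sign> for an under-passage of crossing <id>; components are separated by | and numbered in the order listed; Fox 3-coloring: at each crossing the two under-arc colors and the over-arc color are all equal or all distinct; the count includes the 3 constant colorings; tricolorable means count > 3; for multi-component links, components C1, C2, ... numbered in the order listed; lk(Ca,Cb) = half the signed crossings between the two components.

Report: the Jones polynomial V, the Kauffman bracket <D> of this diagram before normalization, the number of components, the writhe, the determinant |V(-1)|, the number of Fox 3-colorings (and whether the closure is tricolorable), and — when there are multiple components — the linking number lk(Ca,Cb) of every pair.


Jones polynomial: V(x) = -x^-4 + x^-3 + x^-1
<D> = A^-2 + A^6 - A^10; writhe -2
components 1, writhe -2 (6 crossings)
3-colorings: 9 of 3^6, det 3 — tricolorable
note: |V(-1)| = 3: so tricolorable, since 3 divides 3


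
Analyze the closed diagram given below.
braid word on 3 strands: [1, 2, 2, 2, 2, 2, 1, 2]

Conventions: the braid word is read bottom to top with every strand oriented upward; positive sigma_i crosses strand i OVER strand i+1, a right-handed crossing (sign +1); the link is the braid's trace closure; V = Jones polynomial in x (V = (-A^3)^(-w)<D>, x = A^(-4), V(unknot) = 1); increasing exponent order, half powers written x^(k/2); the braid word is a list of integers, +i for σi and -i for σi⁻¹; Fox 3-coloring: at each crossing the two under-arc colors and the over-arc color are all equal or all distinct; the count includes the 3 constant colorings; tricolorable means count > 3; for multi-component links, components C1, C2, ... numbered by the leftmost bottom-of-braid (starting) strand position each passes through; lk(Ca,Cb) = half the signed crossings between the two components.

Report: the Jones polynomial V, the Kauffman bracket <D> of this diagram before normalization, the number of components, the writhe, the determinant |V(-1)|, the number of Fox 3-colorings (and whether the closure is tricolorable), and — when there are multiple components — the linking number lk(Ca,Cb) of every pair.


V(x) = x^3 + x^5 - x^6 + x^7 - x^8 + x^9 - x^10
bracket: -A^-16 + A^-12 - A^-8 + A^-4 - 1 + A^4 + A^12, w = +8
1 component, writhe +8, over 8 crossings
det 7, colorings 3 of 3^8 — not tricolorable
observation: w = +8 shifts under R1 moves; the (-A^3)^(-8) factor cancels that in V


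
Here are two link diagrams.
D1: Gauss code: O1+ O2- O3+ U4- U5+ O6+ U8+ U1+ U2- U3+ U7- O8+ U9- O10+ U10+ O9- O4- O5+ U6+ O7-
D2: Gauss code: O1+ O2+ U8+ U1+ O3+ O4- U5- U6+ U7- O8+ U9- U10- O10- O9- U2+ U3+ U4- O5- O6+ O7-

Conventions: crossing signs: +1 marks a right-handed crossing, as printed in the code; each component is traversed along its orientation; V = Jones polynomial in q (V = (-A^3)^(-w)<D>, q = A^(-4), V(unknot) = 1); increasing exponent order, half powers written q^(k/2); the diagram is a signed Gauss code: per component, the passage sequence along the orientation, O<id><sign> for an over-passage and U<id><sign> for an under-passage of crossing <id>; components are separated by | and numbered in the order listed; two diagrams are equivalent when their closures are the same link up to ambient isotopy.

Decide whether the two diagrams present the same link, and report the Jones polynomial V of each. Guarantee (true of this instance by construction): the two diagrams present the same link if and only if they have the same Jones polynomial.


same link: yes
V(D1) = 1  [10 crossings, <D> = A^6, w = +2]
V(D2) = 1  (w 0, c 10, <D> = 1)
note: all 2 diagrams share one V(q), hence one class


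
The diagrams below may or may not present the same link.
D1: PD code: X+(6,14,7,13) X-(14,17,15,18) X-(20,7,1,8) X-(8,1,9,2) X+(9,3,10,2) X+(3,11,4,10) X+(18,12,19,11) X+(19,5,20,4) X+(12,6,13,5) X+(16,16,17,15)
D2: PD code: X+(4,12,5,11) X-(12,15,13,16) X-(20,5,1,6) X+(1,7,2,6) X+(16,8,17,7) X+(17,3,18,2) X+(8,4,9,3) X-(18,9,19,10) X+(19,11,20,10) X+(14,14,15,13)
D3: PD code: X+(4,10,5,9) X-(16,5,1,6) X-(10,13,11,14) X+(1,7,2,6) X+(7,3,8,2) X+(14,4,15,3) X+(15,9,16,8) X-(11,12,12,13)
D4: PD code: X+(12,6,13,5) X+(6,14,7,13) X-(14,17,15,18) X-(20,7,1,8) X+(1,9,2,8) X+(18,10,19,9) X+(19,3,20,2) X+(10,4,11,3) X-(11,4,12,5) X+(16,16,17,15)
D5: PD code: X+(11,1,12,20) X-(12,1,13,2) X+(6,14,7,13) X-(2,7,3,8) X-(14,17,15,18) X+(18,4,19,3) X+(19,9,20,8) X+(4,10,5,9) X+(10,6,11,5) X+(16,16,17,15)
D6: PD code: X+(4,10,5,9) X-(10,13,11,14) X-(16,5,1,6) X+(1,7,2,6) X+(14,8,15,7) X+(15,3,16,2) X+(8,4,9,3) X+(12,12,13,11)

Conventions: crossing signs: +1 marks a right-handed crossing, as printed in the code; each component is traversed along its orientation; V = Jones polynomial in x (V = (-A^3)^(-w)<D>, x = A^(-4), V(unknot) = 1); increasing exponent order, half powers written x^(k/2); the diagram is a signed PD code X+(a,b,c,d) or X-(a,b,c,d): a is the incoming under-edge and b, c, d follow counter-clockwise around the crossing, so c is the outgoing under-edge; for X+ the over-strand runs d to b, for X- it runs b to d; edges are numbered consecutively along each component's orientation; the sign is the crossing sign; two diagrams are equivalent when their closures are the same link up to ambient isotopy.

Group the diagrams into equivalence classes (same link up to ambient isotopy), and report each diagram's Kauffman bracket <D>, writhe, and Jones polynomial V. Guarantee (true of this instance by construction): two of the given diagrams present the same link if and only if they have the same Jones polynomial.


equivalence classes: {D1, D2, D3, D4, D5, D6}
D1 (bracket -A^-4 + 1 + A^8; 10 crossings at w = +4): V = x + x^3 - x^4
V(D2) = x + x^3 - x^4  (w +4, c 10, <D> = -A^-4 + 1 + A^8)
V(D3) = x + x^3 - x^4  [8 crossings, <D> = -A^-10 + A^-6 + A^2, w = +2]
V(D4) = x + x^3 - x^4  [10 crossings, <D> = -A^-4 + 1 + A^8, w = +4]
D5 (bracket -A^-4 + 1 + A^8; 10 crossings at w = +4): V = x + x^3 - x^4
V(D6) = x + x^3 - x^4  [8 crossings, <D> = -A^-4 + 1 + A^8, w = +4]
key observation: all 6 diagrams share one V(x), hence one class


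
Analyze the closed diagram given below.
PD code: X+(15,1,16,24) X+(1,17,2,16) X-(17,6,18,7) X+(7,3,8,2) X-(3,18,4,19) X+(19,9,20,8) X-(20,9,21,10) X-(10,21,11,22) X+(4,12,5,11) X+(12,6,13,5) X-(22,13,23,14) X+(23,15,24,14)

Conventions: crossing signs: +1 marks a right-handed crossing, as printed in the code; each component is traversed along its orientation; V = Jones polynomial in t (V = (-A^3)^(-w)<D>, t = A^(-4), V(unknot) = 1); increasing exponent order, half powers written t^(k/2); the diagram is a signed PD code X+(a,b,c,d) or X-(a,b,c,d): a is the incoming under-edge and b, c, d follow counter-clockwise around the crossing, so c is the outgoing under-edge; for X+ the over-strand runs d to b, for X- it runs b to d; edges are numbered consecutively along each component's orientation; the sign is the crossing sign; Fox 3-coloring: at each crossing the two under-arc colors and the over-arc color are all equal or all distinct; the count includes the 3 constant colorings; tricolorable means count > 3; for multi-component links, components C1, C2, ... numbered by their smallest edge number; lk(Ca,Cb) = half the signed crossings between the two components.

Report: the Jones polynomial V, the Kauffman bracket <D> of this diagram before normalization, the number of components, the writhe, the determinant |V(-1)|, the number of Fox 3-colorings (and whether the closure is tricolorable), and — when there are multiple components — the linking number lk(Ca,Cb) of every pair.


Jones polynomial: V(t) = t^-1 - 1 + 2t - 2t^2 + 2t^3 - 2t^4 + t^5
<D> = A^-14 - 2A^-10 + 2A^-6 - 2A^-2 + 2A^2 - A^6 + A^10; writhe +2
components 1, writhe +2 (12 crossings)
3-colorings: 3 of 3^12, det 11 — not tricolorable
note: the span of V is 6, forcing >= 6 crossings in any diagram
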